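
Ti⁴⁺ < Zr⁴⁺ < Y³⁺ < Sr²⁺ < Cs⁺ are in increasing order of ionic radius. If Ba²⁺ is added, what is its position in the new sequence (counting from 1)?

5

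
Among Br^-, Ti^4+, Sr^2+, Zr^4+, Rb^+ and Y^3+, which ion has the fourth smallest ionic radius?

Ti^4+: 18 e⁻, Z=22, Zr^4+: 36 e⁻, Z=40, Y^3+: 36 e⁻, Z=39, Sr^2+: 36 e⁻, Z=38, Rb^+: 36 e⁻, Z=37, Br^-: 36 e⁻, Z=35. Ti^4+ < Zr^4+ (same group, 1 shell fewer); Zr^4+ < Y^3+ (isoelectronic, higher Z=40 is smaller); Y^3+ < Sr^2+ (isoelectronic, higher Z=39 is smaller); Sr^2+ < Rb^+ (both 36 e⁻, Z=38>37); Rb^+ < Br^- (both 36 e⁻, Z=37>35).
So the order is Ti^4+ < Zr^4+ < Y^3+ < Sr^2+ < Rb^+ < Br^-; the 4th-smallest ion is Sr^2+.

Sr^2+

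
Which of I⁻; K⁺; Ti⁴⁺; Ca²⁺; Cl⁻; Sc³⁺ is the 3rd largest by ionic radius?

First list Z and electron count for each: Ti⁴⁺: 18 e⁻, Z=22, Sc³⁺: 18 e⁻, Z=21, Ca²⁺: 18 e⁻, Z=20, K⁺: 18 e⁻, Z=19, Cl⁻: 18 e⁻, Z=17, I⁻: 54 e⁻, Z=53. Ti⁴⁺ < Sc³⁺ (both 18 e⁻, Z=22>21); Sc³⁺ < Ca²⁺ (both 18 e⁻, Z=21>20); Ca²⁺ < K⁺ (both 18 e⁻, Z=20>19); K⁺ < Cl⁻ (both 18 e⁻, Z=19>17); Cl⁻ < I⁻ (same group, 2 shells fewer).
Ordering: Ti⁴⁺ < Sc³⁺ < Ca²⁺ < K⁺ < Cl⁻ < I⁻. The 3rd largest is K⁺.

K⁺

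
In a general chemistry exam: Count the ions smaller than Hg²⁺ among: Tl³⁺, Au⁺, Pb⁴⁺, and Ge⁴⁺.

Tabulating Z and e⁻: Ge⁴⁺: 28 e⁻, Z=32, Pb⁴⁺: 78 e⁻, Z=82, Tl³⁺: 78 e⁻, Z=81, Hg²⁺: 78 e⁻, Z=80, Au⁺: 78 e⁻, Z=79. Ge⁴⁺ < Pb⁴⁺ (same group, period 4 vs 6); Pb⁴⁺ < Tl³⁺ (isoelectronic, higher Z=82 is smaller); Tl³⁺ < Hg²⁺ (both 78 e⁻, Z=81>80); Hg²⁺ < Au⁺ (isoelectronic, higher Z=80 is smaller).
Placing each against Hg²⁺: smaller — Ge⁴⁺, Pb⁴⁺, Tl³⁺; larger — Au⁺. That's 3.

3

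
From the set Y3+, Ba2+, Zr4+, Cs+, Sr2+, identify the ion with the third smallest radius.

Sr2+

Tabulating Z and e⁻: Zr4+: 36 e⁻, Z=40, Y3+: 36 e⁻, Z=39, Sr2+: 36 e⁻, Z=38, Ba2+: 54 e⁻, Z=56, Cs+: 54 e⁻, Z=55. Zr4+ < Y3+ (isoelectronic, higher Z=40 is smaller); Y3+ < Sr2+ (both 36 e⁻, Z=39>38); Sr2+ < Ba2+ (same group, 1 shell fewer); Ba2+ < Cs+ (both 54 e⁻, Z=56>55).
Ordering: Zr4+ < Y3+ < Sr2+ < Ba2+ < Cs+. The third smallest is Sr2+.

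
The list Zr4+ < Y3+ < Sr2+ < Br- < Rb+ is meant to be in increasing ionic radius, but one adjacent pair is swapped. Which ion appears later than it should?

Rb+

Compare adjacent ions: both have 36 electrons but Z(Rb)=37 > Z(Br)=35, so Rb+ should be the smaller of the two — yet in this increasing list Br- sits before Rb+. Nothing else is reversed, so Rb+ should move one place to the left.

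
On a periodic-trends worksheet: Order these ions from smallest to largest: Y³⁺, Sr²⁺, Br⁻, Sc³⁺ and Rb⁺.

Sc³⁺ < Y³⁺ < Sr²⁺ < Rb⁺ < Br⁻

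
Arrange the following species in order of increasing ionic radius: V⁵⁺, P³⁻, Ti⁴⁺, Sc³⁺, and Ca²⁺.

V⁵⁺ < Ti⁴⁺ < Sc³⁺ < Ca²⁺ < P³⁻

All of these have 18 electrons (isoelectronic). With the same electron cloud, the ion with the most protons pulls it in tightest. Nuclear charges: V⁵⁺ (Z=23), Ti⁴⁺ (Z=22), Sc³⁺ (Z=21), Ca²⁺ (Z=20), P³⁻ (Z=15). Highest Z is smallest.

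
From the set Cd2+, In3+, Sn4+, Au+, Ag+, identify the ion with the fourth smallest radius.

Ag+

Tabulating Z and e⁻: Sn4+: 46 e⁻, Z=50, In3+: 46 e⁻, Z=49, Cd2+: 46 e⁻, Z=48, Ag+: 46 e⁻, Z=47, Au+: 78 e⁻, Z=79. Sn4+ < In3+ (isoelectronic, higher Z=50 is smaller); In3+ < Cd2+ (both 46 e⁻, Z=49>48); Cd2+ < Ag+ (both 46 e⁻, Z=48>47); Ag+ < Au+ (same group, 1 shell fewer).
Ordering: Sn4+ < In3+ < Cd2+ < Ag+ < Au+. The fourth smallest is Ag+.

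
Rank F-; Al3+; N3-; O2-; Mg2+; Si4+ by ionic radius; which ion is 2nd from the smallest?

Al3+

Isoelectronic series (10 e⁻ each). Size is set by nuclear charge: more protons means a smaller ion. Si4+ (Z=14), Al3+ (Z=13), Mg2+ (Z=12), F- (Z=9), O2- (Z=8), N3- (Z=7).
Ordering: Si4+ < Al3+ < Mg2+ < F- < O2- < N3-. The 2nd smallest is Al3+.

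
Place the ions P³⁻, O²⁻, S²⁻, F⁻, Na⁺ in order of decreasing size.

Na⁺: 10 e⁻, Z=11, F⁻: 10 e⁻, Z=9, O²⁻: 10 e⁻, Z=8, S²⁻: 18 e⁻, Z=16, P³⁻: 18 e⁻, Z=15. Na⁺ < F⁻ (isoelectronic, higher Z=11 is smaller); F⁻ < O²⁻ (isoelectronic, higher Z=9 is smaller); O²⁻ < S²⁻ (same group, 1 shell fewer); S²⁻ < P³⁻ (isoelectronic, higher Z=16 is smaller).

P³⁻ > S²⁻ > O²⁻ > F⁻ > Na⁺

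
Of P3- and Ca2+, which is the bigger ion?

P3-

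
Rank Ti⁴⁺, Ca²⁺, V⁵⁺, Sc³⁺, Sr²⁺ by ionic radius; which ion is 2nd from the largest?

Ca²⁺

First list Z and electron count for each: V⁵⁺ (Z=23, 18 e⁻), Ti⁴⁺ (Z=22, 18 e⁻), Sc³⁺ (Z=21, 18 e⁻), Ca²⁺ (Z=20, 18 e⁻), Sr²⁺ (Z=38, 36 e⁻). V⁵⁺ < Ti⁴⁺ (isoelectronic, higher Z=23 is smaller); Ti⁴⁺ < Sc³⁺ (isoelectronic, higher Z=22 is smaller); Sc³⁺ < Ca²⁺ (both 18 e⁻, Z=21>20); Ca²⁺ < Sr²⁺ (same group, period 4 vs 5).
Ordering: V⁵⁺ < Ti⁴⁺ < Sc³⁺ < Ca²⁺ < Sr²⁺. The 2nd largest is Ca²⁺.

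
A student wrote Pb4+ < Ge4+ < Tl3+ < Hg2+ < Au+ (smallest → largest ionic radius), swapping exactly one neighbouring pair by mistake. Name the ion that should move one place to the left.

The pair Pb4+, Ge4+ is the wrong way round — same group and charge — period 4 sits above period 6, so Ge4+ is smaller. All other adjacent pairs agree with periodic trends, so Ge4+ is the misplaced ion.

Ge4+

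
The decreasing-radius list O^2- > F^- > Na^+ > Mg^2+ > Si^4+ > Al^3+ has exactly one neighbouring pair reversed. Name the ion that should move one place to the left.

Scanning neighbour by neighbour, only Si^4+/Al^3+ violates a trend: Si^4+ and Al^3+ share 10 electrons; the higher nuclear charge on Si (Z=14) contracts it more, so Si^4+ < Al^3+. That makes Al^3+ the one sitting a position late relative to where it belongs.

Al^3+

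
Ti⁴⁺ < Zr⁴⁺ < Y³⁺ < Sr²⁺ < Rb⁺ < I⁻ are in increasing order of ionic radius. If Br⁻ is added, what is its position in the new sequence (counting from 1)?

Tabulating Z and e⁻: Ti⁴⁺ (Z=22, 18 e⁻), Zr⁴⁺ (Z=40, 36 e⁻), Y³⁺ (Z=39, 36 e⁻), Sr²⁺ (Z=38, 36 e⁻), Rb⁺ (Z=37, 36 e⁻), Br⁻ (Z=35, 36 e⁻), I⁻ (Z=53, 54 e⁻). Ti⁴⁺ < Zr⁴⁺ (same group, period 4 vs 5); Zr⁴⁺ < Y³⁺ (both 36 e⁻, Z=40>39); Y³⁺ < Sr²⁺ (isoelectronic, higher Z=39 is smaller); Sr²⁺ < Rb⁺ (both 36 e⁻, Z=38>37); Rb⁺ < Br⁻ (both 36 e⁻, Z=37>35); Br⁻ < I⁻ (same group, 1 shell fewer).
Merged order: Ti⁴⁺ < Zr⁴⁺ < Y³⁺ < Sr²⁺ < Rb⁺ < Br⁻ < I⁻ — Br⁻ is number 6.

6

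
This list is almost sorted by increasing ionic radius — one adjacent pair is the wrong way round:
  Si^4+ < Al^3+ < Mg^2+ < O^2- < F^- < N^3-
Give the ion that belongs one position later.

Compare adjacent ions: they are isoelectronic (10 e⁻) and F has more protons than O (9 vs 8), making F^- smaller — yet in this increasing list O^2- sits before F^-. Nothing else is reversed, so O^2- should move one place to the right.

O^2-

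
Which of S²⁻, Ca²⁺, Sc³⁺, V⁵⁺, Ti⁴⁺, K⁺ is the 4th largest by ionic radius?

These species are isoelectronic with 18 electrons. The only difference is the number of protons: V⁵⁺ (Z=23), Ti⁴⁺ (Z=22), Sc³⁺ (Z=21), Ca²⁺ (Z=20), K⁺ (Z=19), S²⁻ (Z=16). The strongest nuclear pull (V⁵⁺) gives the smallest ion.
Full ascending order: V⁵⁺ < Ti⁴⁺ < Sc³⁺ < Ca²⁺ < K⁺ < S²⁻. Counting from the largest, position 4 is Sc³⁺.

Sc³⁺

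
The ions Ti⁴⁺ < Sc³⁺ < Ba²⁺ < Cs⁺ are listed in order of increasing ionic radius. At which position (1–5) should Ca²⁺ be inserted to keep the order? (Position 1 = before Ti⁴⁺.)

3

Work out protons and electrons: Ti⁴⁺ (Z=22, 18 e⁻), Sc³⁺ (Z=21, 18 e⁻), Ca²⁺ (Z=20, 18 e⁻), Ba²⁺ (Z=56, 54 e⁻), Cs⁺ (Z=55, 54 e⁻). Ti⁴⁺ < Sc³⁺ (both 18 e⁻, Z=22>21); Sc³⁺ < Ca²⁺ (both 18 e⁻, Z=21>20); Ca²⁺ < Ba²⁺ (same group, 2 shells fewer); Ba²⁺ < Cs⁺ (isoelectronic, higher Z=56 is smaller).
Merged order: Ti⁴⁺ < Sc³⁺ < Ca²⁺ < Ba²⁺ < Cs⁺ — Ca²⁺ is number 3.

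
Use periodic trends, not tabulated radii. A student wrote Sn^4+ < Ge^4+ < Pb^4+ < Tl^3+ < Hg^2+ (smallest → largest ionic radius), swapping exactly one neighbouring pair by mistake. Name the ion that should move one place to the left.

Scanning neighbour by neighbour, only Sn^4+/Ge^4+ violates a trend: same group and charge — period 4 sits above period 5, so Ge^4+ is smaller. That makes Ge^4+ the one sitting a position late relative to where it belongs.

Ge^4+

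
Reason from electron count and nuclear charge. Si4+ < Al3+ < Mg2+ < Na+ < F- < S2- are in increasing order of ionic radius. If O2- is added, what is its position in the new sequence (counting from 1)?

Electron counts and nuclear charges: Si4+ has 10 e⁻ (Z=14), Al3+ has 10 e⁻ (Z=13), Mg2+ has 10 e⁻ (Z=12), Na+ has 10 e⁻ (Z=11), F- has 10 e⁻ (Z=9), O2- has 10 e⁻ (Z=8), S2- has 18 e⁻ (Z=16). Si4+ < Al3+ (isoelectronic, higher Z=14 is smaller); Al3+ < Mg2+ (isoelectronic, higher Z=13 is smaller); Mg2+ < Na+ (both 10 e⁻, Z=12>11); Na+ < F- (both 10 e⁻, Z=11>9); F- < O2- (both 10 e⁻, Z=9>8); O2- < S2- (same group, period 2 vs 3).
The complete sequence is Si4+ < Al3+ < Mg2+ < Na+ < F- < O2- < S2-. O2- sits at position 6.

6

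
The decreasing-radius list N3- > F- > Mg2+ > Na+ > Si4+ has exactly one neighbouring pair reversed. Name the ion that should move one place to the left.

Check each adjacent pair. Mg2+ and Na+ are reversed: both have 10 electrons but Z(Mg)=12 > Z(Na)=11, so Mg2+ should be the smaller of the two. No other neighbouring pair contradicts the periodic trends, so Na+ is the ion listed too late.

Na+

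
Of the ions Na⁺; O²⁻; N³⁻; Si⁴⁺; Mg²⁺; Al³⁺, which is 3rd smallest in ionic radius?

Mg²⁺

These species are isoelectronic with 10 electrons. The only difference is the number of protons: Si⁴⁺ (Z=14), Al³⁺ (Z=13), Mg²⁺ (Z=12), Na⁺ (Z=11), O²⁻ (Z=8), N³⁻ (Z=7). The strongest nuclear pull (Si⁴⁺) gives the smallest ion.
Full ascending order: Si⁴⁺ < Al³⁺ < Mg²⁺ < Na⁺ < O²⁻ < N³⁻. Counting from the smallest, position 3 is Mg²⁺.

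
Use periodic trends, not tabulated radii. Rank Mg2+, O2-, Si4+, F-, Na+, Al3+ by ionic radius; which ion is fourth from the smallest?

Isoelectronic series (10 e⁻ each). Size is set by nuclear charge: more protons means a smaller ion. Si4+ (Z=14), Al3+ (Z=13), Mg2+ (Z=12), Na+ (Z=11), F- (Z=9), O2- (Z=8).
So the order is Si4+ < Al3+ < Mg2+ < Na+ < F- < O2-; the 4th-smallest ion is Na+.

Na+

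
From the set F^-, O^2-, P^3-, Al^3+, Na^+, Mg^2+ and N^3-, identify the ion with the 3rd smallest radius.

Na^+

First list Z and electron count for each: Al^3+: 10 e⁻, Z=13, Mg^2+: 10 e⁻, Z=12, Na^+: 10 e⁻, Z=11, F^-: 10 e⁻, Z=9, O^2-: 10 e⁻, Z=8, N^3-: 10 e⁻, Z=7, P^3-: 18 e⁻, Z=15. Al^3+ < Mg^2+ (isoelectronic, higher Z=13 is smaller); Mg^2+ < Na^+ (both 10 e⁻, Z=12>11); Na^+ < F^- (both 10 e⁻, Z=11>9); F^- < O^2- (both 10 e⁻, Z=9>8); O^2- < N^3- (isoelectronic, higher Z=8 is smaller); N^3- < P^3- (same group, period 2 vs 3).
Full ascending order: Al^3+ < Mg^2+ < Na^+ < F^- < O^2- < N^3- < P^3-. Counting from the smallest, position 3 is Na^+.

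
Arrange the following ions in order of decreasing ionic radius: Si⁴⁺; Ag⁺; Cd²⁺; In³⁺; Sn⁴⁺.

Electron counts and nuclear charges: Si⁴⁺ has 10 e⁻ (Z=14), Sn⁴⁺ has 46 e⁻ (Z=50), In³⁺ has 46 e⁻ (Z=49), Cd²⁺ has 46 e⁻ (Z=48), Ag⁺ has 46 e⁻ (Z=47). Si⁴⁺ < Sn⁴⁺ (same group, period 3 vs 5); Sn⁴⁺ < In³⁺ (isoelectronic, higher Z=50 is smaller); In³⁺ < Cd²⁺ (isoelectronic, higher Z=49 is smaller); Cd²⁺ < Ag⁺ (both 46 e⁻, Z=48>47).

Ag⁺ > Cd²⁺ > In³⁺ > Sn⁴⁺ > Si⁴⁺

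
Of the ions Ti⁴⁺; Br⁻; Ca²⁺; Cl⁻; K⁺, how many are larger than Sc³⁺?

Work out protons and electrons: Ti⁴⁺ has 18 e⁻ (Z=22), Sc³⁺ has 18 e⁻ (Z=21), Ca²⁺ has 18 e⁻ (Z=20), K⁺ has 18 e⁻ (Z=19), Cl⁻ has 18 e⁻ (Z=17), Br⁻ has 36 e⁻ (Z=35). Ti⁴⁺ < Sc³⁺ (isoelectronic, higher Z=22 is smaller); Sc³⁺ < Ca²⁺ (both 18 e⁻, Z=21>20); Ca²⁺ < K⁺ (isoelectronic, higher Z=20 is smaller); K⁺ < Cl⁻ (isoelectronic, higher Z=19 is smaller); Cl⁻ < Br⁻ (same group, 1 shell fewer).
Relative to Sc³⁺, the ions that are larger are Ca²⁺, K⁺, Cl⁻, Br⁻. That's 4.

4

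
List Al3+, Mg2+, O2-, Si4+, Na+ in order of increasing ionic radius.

Si4+ < Al3+ < Mg2+ < Na+ < O2-

All of these have 10 electrons (isoelectronic). With the same electron cloud, the ion with the most protons pulls it in tightest. Nuclear charges: Si4+ (Z=14), Al3+ (Z=13), Mg2+ (Z=12), Na+ (Z=11), O2- (Z=8). Highest Z is smallest.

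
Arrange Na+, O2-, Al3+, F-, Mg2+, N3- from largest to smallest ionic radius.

N3- > O2- > F- > Na+ > Mg2+ > Al3+

Each ion has 10 electrons. The ranking follows nuclear charge in reverse — greater Z gives a smaller radius. Al3+ (Z=13), Mg2+ (Z=12), Na+ (Z=11), F- (Z=9), O2- (Z=8), N3- (Z=7).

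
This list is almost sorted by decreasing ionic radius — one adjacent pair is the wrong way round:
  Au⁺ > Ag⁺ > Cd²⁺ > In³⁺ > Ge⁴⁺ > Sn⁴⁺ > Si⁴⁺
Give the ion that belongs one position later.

Ge⁴⁺

Compare adjacent ions: same group and charge — period 4 sits above period 5, so Ge⁴⁺ is smaller — yet in this decreasing list Ge⁴⁺ sits before Sn⁴⁺. Nothing else is reversed, so Ge⁴⁺ should move one place to the right.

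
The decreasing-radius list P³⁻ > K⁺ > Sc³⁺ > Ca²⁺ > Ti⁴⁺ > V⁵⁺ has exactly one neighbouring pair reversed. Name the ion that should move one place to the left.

Ca²⁺

Scanning neighbour by neighbour, only Sc³⁺/Ca²⁺ violates a trend: both have 18 electrons but Z(Sc)=21 > Z(Ca)=20, so Sc³⁺ should be the smaller of the two. That makes Ca²⁺ the one sitting a position late relative to where it belongs.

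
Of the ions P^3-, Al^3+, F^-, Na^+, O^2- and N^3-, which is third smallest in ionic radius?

Al^3+: 10 e⁻, Z=13, Na^+: 10 e⁻, Z=11, F^-: 10 e⁻, Z=9, O^2-: 10 e⁻, Z=8, N^3-: 10 e⁻, Z=7, P^3-: 18 e⁻, Z=15. Al^3+ < Na^+ (isoelectronic, higher Z=13 is smaller); Na^+ < F^- (isoelectronic, higher Z=11 is smaller); F^- < O^2- (both 10 e⁻, Z=9>8); O^2- < N^3- (isoelectronic, higher Z=8 is smaller); N^3- < P^3- (same group, period 2 vs 3).
That gives Al^3+ < Na^+ < F^- < O^2- < N^3- < P^3-. From the smallest end, number 3 is F^-.

F^-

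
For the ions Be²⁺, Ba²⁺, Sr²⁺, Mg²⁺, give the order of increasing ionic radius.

Same group, same charge. Going down the group adds an extra shell of electrons, so the ion gets larger: Be²⁺ is highest in the group and smallest.

Be²⁺ < Mg²⁺ < Sr²⁺ < Ba²⁺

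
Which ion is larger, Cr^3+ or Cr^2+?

Cr^2+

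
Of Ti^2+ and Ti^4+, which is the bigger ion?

These are all Ti ions. Removing more electrons (higher positive charge) pulls the remaining electrons in closer, so Ti^4+ is smallest and Ti^2+ is largest.

Ti^2+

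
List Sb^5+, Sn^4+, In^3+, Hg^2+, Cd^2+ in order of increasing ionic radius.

Sb^5+ < Sn^4+ < In^3+ < Cd^2+ < Hg^2+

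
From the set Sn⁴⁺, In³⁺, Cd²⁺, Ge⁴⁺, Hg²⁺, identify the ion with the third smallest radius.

In³⁺

First list Z and electron count for each: Ge⁴⁺ has 28 e⁻ (Z=32), Sn⁴⁺ has 46 e⁻ (Z=50), In³⁺ has 46 e⁻ (Z=49), Cd²⁺ has 46 e⁻ (Z=48), Hg²⁺ has 78 e⁻ (Z=80). Ge⁴⁺ < Sn⁴⁺ (same group, period 4 vs 5); Sn⁴⁺ < In³⁺ (both 46 e⁻, Z=50>49); In³⁺ < Cd²⁺ (both 46 e⁻, Z=49>48); Cd²⁺ < Hg²⁺ (same group, 1 shell fewer).
Full ascending order: Ge⁴⁺ < Sn⁴⁺ < In³⁺ < Cd²⁺ < Hg²⁺. Counting from the smallest, position 3 is In³⁺.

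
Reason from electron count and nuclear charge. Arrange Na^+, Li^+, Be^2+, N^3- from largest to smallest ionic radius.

N^3- > Na^+ > Li^+ > Be^2+

Work out protons and electrons: Be^2+: 2 e⁻, Z=4, Li^+: 2 e⁻, Z=3, Na^+: 10 e⁻, Z=11, N^3-: 10 e⁻, Z=7. Be^2+ < Li^+ (both 2 e⁻, Z=4>3); Li^+ < Na^+ (same group, period 2 vs 3); Na^+ < N^3- (both 10 e⁻, Z=11>7).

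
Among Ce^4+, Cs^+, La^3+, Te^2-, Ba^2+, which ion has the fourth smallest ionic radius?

Each ion has 54 electrons. The ranking follows nuclear charge in reverse — greater Z gives a smaller radius. Ce^4+ (Z=58), La^3+ (Z=57), Ba^2+ (Z=56), Cs^+ (Z=55), Te^2- (Z=52).
That gives Ce^4+ < La^3+ < Ba^2+ < Cs^+ < Te^2-. From the smallest end, number 4 is Cs^+.

Cs^+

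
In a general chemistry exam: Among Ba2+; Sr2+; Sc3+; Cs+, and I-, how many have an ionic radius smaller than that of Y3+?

First list Z and electron count for each: Sc3+ (Z=21, 18 e⁻), Y3+ (Z=39, 36 e⁻), Sr2+ (Z=38, 36 e⁻), Ba2+ (Z=56, 54 e⁻), Cs+ (Z=55, 54 e⁻), I- (Z=53, 54 e⁻). Sc3+ < Y3+ (same group, 1 shell fewer); Y3+ < Sr2+ (both 36 e⁻, Z=39>38); Sr2+ < Ba2+ (same group, 1 shell fewer); Ba2+ < Cs+ (isoelectronic, higher Z=56 is smaller); Cs+ < I- (isoelectronic, higher Z=55 is smaller).
Relative to Y3+, the ions that are smaller are Sc3+. Count: 1.

1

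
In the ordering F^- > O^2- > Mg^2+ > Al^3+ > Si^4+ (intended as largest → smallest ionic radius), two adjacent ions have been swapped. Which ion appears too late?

Compare adjacent ions: they are isoelectronic (10 e⁻) and F has more protons than O (9 vs 8), making F^- smaller — yet in this decreasing list F^- sits before O^2-. Nothing else is reversed, so O^2- should move one place to the left.

O^2-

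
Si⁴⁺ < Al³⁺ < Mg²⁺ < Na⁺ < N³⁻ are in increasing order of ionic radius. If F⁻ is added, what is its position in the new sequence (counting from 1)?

5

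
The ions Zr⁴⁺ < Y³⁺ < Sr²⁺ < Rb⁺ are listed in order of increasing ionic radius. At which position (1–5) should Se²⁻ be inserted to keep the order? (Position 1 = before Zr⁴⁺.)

All of these have 36 electrons (isoelectronic). With the same electron cloud, the ion with the most protons pulls it in tightest. Nuclear charges: Zr⁴⁺ (Z=40), Y³⁺ (Z=39), Sr²⁺ (Z=38), Rb⁺ (Z=37), Se²⁻ (Z=34). Highest Z is smallest.
Merged order: Zr⁴⁺ < Y³⁺ < Sr²⁺ < Rb⁺ < Se²⁻ — Se²⁻ is number 5.

5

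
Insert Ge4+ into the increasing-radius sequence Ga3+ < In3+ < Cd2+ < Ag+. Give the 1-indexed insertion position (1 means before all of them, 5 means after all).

1

First list Z and electron count for each: Ge4+ (Z=32, 28 e⁻), Ga3+ (Z=31, 28 e⁻), In3+ (Z=49, 46 e⁻), Cd2+ (Z=48, 46 e⁻), Ag+ (Z=47, 46 e⁻). Ge4+ < Ga3+ (isoelectronic, higher Z=32 is smaller); Ga3+ < In3+ (same group, 1 shell fewer); In3+ < Cd2+ (isoelectronic, higher Z=49 is smaller); Cd2+ < Ag+ (both 46 e⁻, Z=48>47).
Putting Ge4+ in gives Ge4+ < Ga3+ < In3+ < Cd2+ < Ag+; it lands at slot 1.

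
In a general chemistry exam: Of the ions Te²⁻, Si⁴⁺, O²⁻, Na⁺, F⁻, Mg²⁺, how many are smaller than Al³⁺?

1

Tabulating Z and e⁻: Si⁴⁺ (Z=14, 10 e⁻), Al³⁺ (Z=13, 10 e⁻), Mg²⁺ (Z=12, 10 e⁻), Na⁺ (Z=11, 10 e⁻), F⁻ (Z=9, 10 e⁻), O²⁻ (Z=8, 10 e⁻), Te²⁻ (Z=52, 54 e⁻). Si⁴⁺ < Al³⁺ (both 10 e⁻, Z=14>13); Al³⁺ < Mg²⁺ (both 10 e⁻, Z=13>12); Mg²⁺ < Na⁺ (both 10 e⁻, Z=12>11); Na⁺ < F⁻ (both 10 e⁻, Z=11>9); F⁻ < O²⁻ (both 10 e⁻, Z=9>8); O²⁻ < Te²⁻ (same group, 3 shells fewer).
Relative to Al³⁺, the ions that are smaller are Si⁴⁺. Count: 1.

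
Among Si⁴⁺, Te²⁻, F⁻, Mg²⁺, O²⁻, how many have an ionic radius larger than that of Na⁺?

3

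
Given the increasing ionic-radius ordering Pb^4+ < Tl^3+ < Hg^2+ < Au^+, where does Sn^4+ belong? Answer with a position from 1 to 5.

First list Z and electron count for each: Sn^4+ (Z=50, 46 e⁻), Pb^4+ (Z=82, 78 e⁻), Tl^3+ (Z=81, 78 e⁻), Hg^2+ (Z=80, 78 e⁻), Au^+ (Z=79, 78 e⁻). Sn^4+ < Pb^4+ (same group, period 5 vs 6); Pb^4+ < Tl^3+ (both 78 e⁻, Z=82>81); Tl^3+ < Hg^2+ (both 78 e⁻, Z=81>80); Hg^2+ < Au^+ (both 78 e⁻, Z=80>79).
Merged order: Sn^4+ < Pb^4+ < Tl^3+ < Hg^2+ < Au^+ — Sn^4+ is number 1.

1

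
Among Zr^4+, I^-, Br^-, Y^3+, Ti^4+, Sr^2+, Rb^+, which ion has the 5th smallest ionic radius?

Ti^4+ has 18 e⁻ (Z=22), Zr^4+ has 36 e⁻ (Z=40), Y^3+ has 36 e⁻ (Z=39), Sr^2+ has 36 e⁻ (Z=38), Rb^+ has 36 e⁻ (Z=37), Br^- has 36 e⁻ (Z=35), I^- has 54 e⁻ (Z=53). Ti^4+ < Zr^4+ (same group, 1 shell fewer); Zr^4+ < Y^3+ (isoelectronic, higher Z=40 is smaller); Y^3+ < Sr^2+ (isoelectronic, higher Z=39 is smaller); Sr^2+ < Rb^+ (both 36 e⁻, Z=38>37); Rb^+ < Br^- (both 36 e⁻, Z=37>35); Br^- < I^- (same group, 1 shell fewer).
Full ascending order: Ti^4+ < Zr^4+ < Y^3+ < Sr^2+ < Rb^+ < Br^- < I^-. Counting from the smallest, position 5 is Rb^+.

Rb^+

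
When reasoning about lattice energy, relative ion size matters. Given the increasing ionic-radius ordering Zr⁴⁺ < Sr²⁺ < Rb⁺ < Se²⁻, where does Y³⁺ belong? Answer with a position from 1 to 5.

2

All of these have 36 electrons (isoelectronic). With the same electron cloud, the ion with the most protons pulls it in tightest. Nuclear charges: Zr⁴⁺ (Z=40), Y³⁺ (Z=39), Sr²⁺ (Z=38), Rb⁺ (Z=37), Se²⁻ (Z=34). Highest Z is smallest.
Putting Y³⁺ in gives Zr⁴⁺ < Y³⁺ < Sr²⁺ < Rb⁺ < Se²⁻; it lands at slot 2.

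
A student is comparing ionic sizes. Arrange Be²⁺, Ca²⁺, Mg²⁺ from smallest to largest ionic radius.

These ions sit in one column with identical charge. Each step down the periodic table adds a principal shell, increasing the radius.

Be²⁺ < Mg²⁺ < Ca²⁺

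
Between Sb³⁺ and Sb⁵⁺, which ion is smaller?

Same element, different charge: the more highly charged cation has fewer electrons and a greater effective nuclear charge per electron, making Sb⁵⁺ the smallest.

Sb⁵⁺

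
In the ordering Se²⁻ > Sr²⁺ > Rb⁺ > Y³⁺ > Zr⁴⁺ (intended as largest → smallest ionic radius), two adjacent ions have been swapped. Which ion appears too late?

Scanning neighbour by neighbour, only Sr²⁺/Rb⁺ violates a trend: they are isoelectronic (36 e⁻) and Sr has more protons than Rb (38 vs 37), making Sr²⁺ smaller. That makes Rb⁺ the one sitting a position late relative to where it belongs.

Rb⁺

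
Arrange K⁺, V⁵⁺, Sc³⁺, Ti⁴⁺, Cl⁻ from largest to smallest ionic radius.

Isoelectronic series (18 e⁻ each). Size is set by nuclear charge: more protons means a smaller ion. V⁵⁺ (Z=23), Ti⁴⁺ (Z=22), Sc³⁺ (Z=21), K⁺ (Z=19), Cl⁻ (Z=17).

Cl⁻ > K⁺ > Sc³⁺ > Ti⁴⁺ > V⁵⁺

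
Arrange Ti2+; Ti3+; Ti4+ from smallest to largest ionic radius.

Ti4+ < Ti3+ < Ti2+

These are all Ti ions. Removing more electrons (higher positive charge) pulls the remaining electrons in closer, so Ti4+ is smallest and Ti2+ is largest.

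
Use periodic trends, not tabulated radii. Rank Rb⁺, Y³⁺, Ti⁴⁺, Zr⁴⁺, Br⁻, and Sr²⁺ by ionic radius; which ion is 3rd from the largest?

Sr²⁺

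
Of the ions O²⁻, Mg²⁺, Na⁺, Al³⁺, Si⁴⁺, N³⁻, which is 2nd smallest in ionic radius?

Al³⁺

Isoelectronic series (10 e⁻ each). Size is set by nuclear charge: more protons means a smaller ion. Si⁴⁺ (Z=14), Al³⁺ (Z=13), Mg²⁺ (Z=12), Na⁺ (Z=11), O²⁻ (Z=8), N³⁻ (Z=7).
Ordering: Si⁴⁺ < Al³⁺ < Mg²⁺ < Na⁺ < O²⁻ < N³⁻. The 2nd smallest is Al³⁺.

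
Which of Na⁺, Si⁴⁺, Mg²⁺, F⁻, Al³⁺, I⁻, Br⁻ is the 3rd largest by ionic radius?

Tabulating Z and e⁻: Si⁴⁺ has 10 e⁻ (Z=14), Al³⁺ has 10 e⁻ (Z=13), Mg²⁺ has 10 e⁻ (Z=12), Na⁺ has 10 e⁻ (Z=11), F⁻ has 10 e⁻ (Z=9), Br⁻ has 36 e⁻ (Z=35), I⁻ has 54 e⁻ (Z=53). Si⁴⁺ < Al³⁺ (isoelectronic, higher Z=14 is smaller); Al³⁺ < Mg²⁺ (isoelectronic, higher Z=13 is smaller); Mg²⁺ < Na⁺ (both 10 e⁻, Z=12>11); Na⁺ < F⁻ (isoelectronic, higher Z=11 is smaller); F⁻ < Br⁻ (same group, period 2 vs 4); Br⁻ < I⁻ (same group, 1 shell fewer).
So the order is Si⁴⁺ < Al³⁺ < Mg²⁺ < Na⁺ < F⁻ < Br⁻ < I⁻; the 3rd-largest ion is F⁻.

F⁻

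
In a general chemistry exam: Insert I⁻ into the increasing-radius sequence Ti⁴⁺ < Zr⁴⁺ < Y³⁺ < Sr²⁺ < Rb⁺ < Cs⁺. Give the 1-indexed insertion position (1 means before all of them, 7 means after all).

Work out protons and electrons: Ti⁴⁺ (Z=22, 18 e⁻), Zr⁴⁺ (Z=40, 36 e⁻), Y³⁺ (Z=39, 36 e⁻), Sr²⁺ (Z=38, 36 e⁻), Rb⁺ (Z=37, 36 e⁻), Cs⁺ (Z=55, 54 e⁻), I⁻ (Z=53, 54 e⁻). Ti⁴⁺ < Zr⁴⁺ (same group, 1 shell fewer); Zr⁴⁺ < Y³⁺ (isoelectronic, higher Z=40 is smaller); Y³⁺ < Sr²⁺ (both 36 e⁻, Z=39>38); Sr²⁺ < Rb⁺ (isoelectronic, higher Z=38 is smaller); Rb⁺ < Cs⁺ (same group, 1 shell fewer); Cs⁺ < I⁻ (both 54 e⁻, Z=55>53).
With I⁻ included the full order is Ti⁴⁺ < Zr⁴⁺ < Y³⁺ < Sr²⁺ < Rb⁺ < Cs⁺ < I⁻, so it takes position 7.

7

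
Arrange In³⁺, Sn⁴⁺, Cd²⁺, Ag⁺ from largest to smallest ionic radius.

Isoelectronic series (46 e⁻ each). Size is set by nuclear charge: more protons means a smaller ion. Sn⁴⁺ (Z=50), In³⁺ (Z=49), Cd²⁺ (Z=48), Ag⁺ (Z=47).

Ag⁺ > Cd²⁺ > In³⁺ > Sn⁴⁺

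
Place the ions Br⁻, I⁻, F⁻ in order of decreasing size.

I⁻ > Br⁻ > F⁻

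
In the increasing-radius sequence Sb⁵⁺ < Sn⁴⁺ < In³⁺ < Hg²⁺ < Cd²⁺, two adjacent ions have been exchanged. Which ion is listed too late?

The pair Hg²⁺, Cd²⁺ is the wrong way round — both in group 12 with the same charge; Cd²⁺ (period 5) has the smaller radius. All other adjacent pairs agree with periodic trends, so Cd²⁺ is the misplaced ion.

Cd²⁺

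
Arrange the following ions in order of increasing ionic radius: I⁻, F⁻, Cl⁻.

These ions sit in one column with identical charge. Each step down the periodic table adds a principal shell, increasing the radius.

F⁻ < Cl⁻ < I⁻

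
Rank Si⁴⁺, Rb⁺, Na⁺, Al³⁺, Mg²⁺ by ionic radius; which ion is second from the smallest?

First list Z and electron count for each: Si⁴⁺ (Z=14, 10 e⁻), Al³⁺ (Z=13, 10 e⁻), Mg²⁺ (Z=12, 10 e⁻), Na⁺ (Z=11, 10 e⁻), Rb⁺ (Z=37, 36 e⁻). Si⁴⁺ < Al³⁺ (isoelectronic, higher Z=14 is smaller); Al³⁺ < Mg²⁺ (both 10 e⁻, Z=13>12); Mg²⁺ < Na⁺ (both 10 e⁻, Z=12>11); Na⁺ < Rb⁺ (same group, period 3 vs 5).
Ordering: Si⁴⁺ < Al³⁺ < Mg²⁺ < Na⁺ < Rb⁺. The second smallest is Al³⁺.

Al³⁺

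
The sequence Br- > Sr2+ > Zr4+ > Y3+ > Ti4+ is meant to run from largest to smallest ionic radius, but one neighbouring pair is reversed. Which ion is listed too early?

Zr4+

The pair Zr4+, Y3+ is the wrong way round — Zr4+ and Y3+ share 36 electrons; the higher nuclear charge on Zr (Z=40) contracts it more, so Zr4+ < Y3+. All other adjacent pairs agree with periodic trends, so Zr4+ is the misplaced ion.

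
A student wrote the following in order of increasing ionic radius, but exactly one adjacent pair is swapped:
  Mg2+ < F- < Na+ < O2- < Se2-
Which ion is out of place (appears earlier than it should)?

F-

Scanning neighbour by neighbour, only F-/Na+ violates a trend: Na+ and F- share 10 electrons; the higher nuclear charge on Na (Z=11) contracts it more, so Na+ < F-. That makes F- the one sitting a position early relative to where it belongs.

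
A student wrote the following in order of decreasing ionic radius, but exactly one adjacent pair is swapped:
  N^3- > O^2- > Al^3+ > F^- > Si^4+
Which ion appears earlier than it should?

Al^3+

Scanning neighbour by neighbour, only Al^3+/F^- violates a trend: both have 10 electrons but Z(Al)=13 > Z(F)=9, so Al^3+ should be the smaller of the two. That makes Al^3+ the one sitting a position early relative to where it belongs.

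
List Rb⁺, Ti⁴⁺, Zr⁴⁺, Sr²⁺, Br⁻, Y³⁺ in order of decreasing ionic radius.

Br⁻ > Rb⁺ > Sr²⁺ > Y³⁺ > Zr⁴⁺ > Ti⁴⁺

Tabulating Z and e⁻: Ti⁴⁺: 18 e⁻, Z=22, Zr⁴⁺: 36 e⁻, Z=40, Y³⁺: 36 e⁻, Z=39, Sr²⁺: 36 e⁻, Z=38, Rb⁺: 36 e⁻, Z=37, Br⁻: 36 e⁻, Z=35. Ti⁴⁺ < Zr⁴⁺ (same group, 1 shell fewer); Zr⁴⁺ < Y³⁺ (both 36 e⁻, Z=40>39); Y³⁺ < Sr²⁺ (both 36 e⁻, Z=39>38); Sr²⁺ < Rb⁺ (both 36 e⁻, Z=38>37); Rb⁺ < Br⁻ (both 36 e⁻, Z=37>35).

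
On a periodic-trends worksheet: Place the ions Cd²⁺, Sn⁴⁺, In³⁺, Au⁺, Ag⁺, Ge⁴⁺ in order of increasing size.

Work out protons and electrons: Ge⁴⁺ has 28 e⁻ (Z=32), Sn⁴⁺ has 46 e⁻ (Z=50), In³⁺ has 46 e⁻ (Z=49), Cd²⁺ has 46 e⁻ (Z=48), Ag⁺ has 46 e⁻ (Z=47), Au⁺ has 78 e⁻ (Z=79). Ge⁴⁺ < Sn⁴⁺ (same group, 1 shell fewer); Sn⁴⁺ < In³⁺ (isoelectronic, higher Z=50 is smaller); In³⁺ < Cd²⁺ (both 46 e⁻, Z=49>48); Cd²⁺ < Ag⁺ (isoelectronic, higher Z=48 is smaller); Ag⁺ < Au⁺ (same group, period 5 vs 6).

Ge⁴⁺ < Sn⁴⁺ < In³⁺ < Cd²⁺ < Ag⁺ < Au⁺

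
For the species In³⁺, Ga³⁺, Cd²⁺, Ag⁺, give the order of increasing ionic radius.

Ga³⁺ < In³⁺ < Cd²⁺ < Ag⁺

Ga³⁺ (Z=31, 28 e⁻), In³⁺ (Z=49, 46 e⁻), Cd²⁺ (Z=48, 46 e⁻), Ag⁺ (Z=47, 46 e⁻). Ga³⁺ < In³⁺ (same group, 1 shell fewer); In³⁺ < Cd²⁺ (both 46 e⁻, Z=49>48); Cd²⁺ < Ag⁺ (both 46 e⁻, Z=48>47).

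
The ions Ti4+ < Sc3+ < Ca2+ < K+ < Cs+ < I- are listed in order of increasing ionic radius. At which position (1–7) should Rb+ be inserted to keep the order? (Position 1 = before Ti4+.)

Electron counts and nuclear charges: Ti4+: 18 e⁻, Z=22, Sc3+: 18 e⁻, Z=21, Ca2+: 18 e⁻, Z=20, K+: 18 e⁻, Z=19, Rb+: 36 e⁻, Z=37, Cs+: 54 e⁻, Z=55, I-: 54 e⁻, Z=53. Ti4+ < Sc3+ (both 18 e⁻, Z=22>21); Sc3+ < Ca2+ (isoelectronic, higher Z=21 is smaller); Ca2+ < K+ (isoelectronic, higher Z=20 is smaller); K+ < Rb+ (same group, 1 shell fewer); Rb+ < Cs+ (same group, period 5 vs 6); Cs+ < I- (isoelectronic, higher Z=55 is smaller).
With Rb+ included the full order is Ti4+ < Sc3+ < Ca2+ < K+ < Rb+ < Cs+ < I-, so it takes position 5.

5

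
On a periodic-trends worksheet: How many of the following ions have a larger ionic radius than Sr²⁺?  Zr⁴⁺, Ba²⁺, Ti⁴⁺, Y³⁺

1

Tabulating Z and e⁻: Ti⁴⁺ has 18 e⁻ (Z=22), Zr⁴⁺ has 36 e⁻ (Z=40), Y³⁺ has 36 e⁻ (Z=39), Sr²⁺ has 36 e⁻ (Z=38), Ba²⁺ has 54 e⁻ (Z=56). Ti⁴⁺ < Zr⁴⁺ (same group, period 4 vs 5); Zr⁴⁺ < Y³⁺ (both 36 e⁻, Z=40>39); Y³⁺ < Sr²⁺ (both 36 e⁻, Z=39>38); Sr²⁺ < Ba²⁺ (same group, period 5 vs 6).
Ordering all of them (including Sr²⁺) by radius gives Ti⁴⁺ < Zr⁴⁺ < Y³⁺ < Sr²⁺ < Ba²⁺. So 1 is larger.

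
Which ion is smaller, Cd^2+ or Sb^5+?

Each ion has 46 electrons. The ranking follows nuclear charge in reverse — greater Z gives a smaller radius. Sb^5+ (Z=51), Cd^2+ (Z=48).

Sb^5+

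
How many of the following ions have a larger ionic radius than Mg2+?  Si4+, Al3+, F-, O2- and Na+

Isoelectronic series (10 e⁻ each). Size is set by nuclear charge: more protons means a smaller ion. Si4+ (Z=14), Al3+ (Z=13), Mg2+ (Z=12), Na+ (Z=11), F- (Z=9), O2- (Z=8).
Ordering all of them (including Mg2+) by radius gives Si4+ < Al3+ < Mg2+ < Na+ < F- < O2-. So 3 are larger.

3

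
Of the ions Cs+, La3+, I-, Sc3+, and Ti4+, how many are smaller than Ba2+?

Electron counts and nuclear charges: Ti4+: 18 e⁻, Z=22, Sc3+: 18 e⁻, Z=21, La3+: 54 e⁻, Z=57, Ba2+: 54 e⁻, Z=56, Cs+: 54 e⁻, Z=55, I-: 54 e⁻, Z=53. Ti4+ < Sc3+ (both 18 e⁻, Z=22>21); Sc3+ < La3+ (same group, period 4 vs 6); La3+ < Ba2+ (isoelectronic, higher Z=57 is smaller); Ba2+ < Cs+ (both 54 e⁻, Z=56>55); Cs+ < I- (both 54 e⁻, Z=55>53).
Ordering all of them (including Ba2+) by radius gives Ti4+ < Sc3+ < La3+ < Ba2+ < Cs+ < I-. That's 3.

3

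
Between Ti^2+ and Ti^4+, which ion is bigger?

Same element, different charge: the more highly charged cation has fewer electrons and a greater effective nuclear charge per electron, making Ti^4+ the smallest.

Ti^2+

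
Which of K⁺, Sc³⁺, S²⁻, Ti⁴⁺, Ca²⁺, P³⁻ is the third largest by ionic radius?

These species are isoelectronic with 18 electrons. The only difference is the number of protons: Ti⁴⁺ (Z=22), Sc³⁺ (Z=21), Ca²⁺ (Z=20), K⁺ (Z=19), S²⁻ (Z=16), P³⁻ (Z=15). The strongest nuclear pull (Ti⁴⁺) gives the smallest ion.
That gives Ti⁴⁺ < Sc³⁺ < Ca²⁺ < K⁺ < S²⁻ < P³⁻. From the largest end, number 3 is K⁺.

K⁺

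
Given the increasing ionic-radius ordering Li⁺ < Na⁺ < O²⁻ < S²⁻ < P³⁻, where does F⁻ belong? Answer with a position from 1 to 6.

First list Z and electron count for each: Li⁺: 2 e⁻, Z=3, Na⁺: 10 e⁻, Z=11, F⁻: 10 e⁻, Z=9, O²⁻: 10 e⁻, Z=8, S²⁻: 18 e⁻, Z=16, P³⁻: 18 e⁻, Z=15. Li⁺ < Na⁺ (same group, 1 shell fewer); Na⁺ < F⁻ (both 10 e⁻, Z=11>9); F⁻ < O²⁻ (isoelectronic, higher Z=9 is smaller); O²⁻ < S²⁻ (same group, period 2 vs 3); S²⁻ < P³⁻ (isoelectronic, higher Z=16 is smaller).
With F⁻ included the full order is Li⁺ < Na⁺ < F⁻ < O²⁻ < S²⁻ < P³⁻, so it takes position 3.

3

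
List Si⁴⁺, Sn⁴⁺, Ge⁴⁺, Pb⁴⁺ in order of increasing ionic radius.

Si⁴⁺ < Ge⁴⁺ < Sn⁴⁺ < Pb⁴⁺

Same group, same charge. Going down the group adds an extra shell of electrons, so the ion gets larger: Si⁴⁺ is highest in the group and smallest.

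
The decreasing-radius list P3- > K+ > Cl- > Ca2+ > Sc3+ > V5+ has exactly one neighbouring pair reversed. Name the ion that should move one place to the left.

Scanning neighbour by neighbour, only K+/Cl- violates a trend: both have 18 electrons but Z(K)=19 > Z(Cl)=17, so K+ should be the smaller of the two. That makes Cl- the one sitting a position late relative to where it belongs.

Cl-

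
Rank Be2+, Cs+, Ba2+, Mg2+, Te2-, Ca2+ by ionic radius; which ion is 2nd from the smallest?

Electron counts and nuclear charges: Be2+ (Z=4, 2 e⁻), Mg2+ (Z=12, 10 e⁻), Ca2+ (Z=20, 18 e⁻), Ba2+ (Z=56, 54 e⁻), Cs+ (Z=55, 54 e⁻), Te2- (Z=52, 54 e⁻). Be2+ < Mg2+ (same group, 1 shell fewer); Mg2+ < Ca2+ (same group, period 3 vs 4); Ca2+ < Ba2+ (same group, period 4 vs 6); Ba2+ < Cs+ (isoelectronic, higher Z=56 is smaller); Cs+ < Te2- (isoelectronic, higher Z=55 is smaller).
So the order is Be2+ < Mg2+ < Ca2+ < Ba2+ < Cs+ < Te2-; the 2nd-smallest ion is Mg2+.

Mg2+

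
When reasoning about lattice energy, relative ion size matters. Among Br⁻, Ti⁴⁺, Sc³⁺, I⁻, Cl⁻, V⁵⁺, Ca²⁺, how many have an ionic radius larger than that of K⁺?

Work out protons and electrons: V⁵⁺ has 18 e⁻ (Z=23), Ti⁴⁺ has 18 e⁻ (Z=22), Sc³⁺ has 18 e⁻ (Z=21), Ca²⁺ has 18 e⁻ (Z=20), K⁺ has 18 e⁻ (Z=19), Cl⁻ has 18 e⁻ (Z=17), Br⁻ has 36 e⁻ (Z=35), I⁻ has 54 e⁻ (Z=53). V⁵⁺ < Ti⁴⁺ (isoelectronic, higher Z=23 is smaller); Ti⁴⁺ < Sc³⁺ (both 18 e⁻, Z=22>21); Sc³⁺ < Ca²⁺ (both 18 e⁻, Z=21>20); Ca²⁺ < K⁺ (both 18 e⁻, Z=20>19); K⁺ < Cl⁻ (both 18 e⁻, Z=19>17); Cl⁻ < Br⁻ (same group, 1 shell fewer); Br⁻ < I⁻ (same group, 1 shell fewer).
Relative to K⁺, the ions that are larger are Cl⁻, Br⁻, I⁻. Count: 3.

3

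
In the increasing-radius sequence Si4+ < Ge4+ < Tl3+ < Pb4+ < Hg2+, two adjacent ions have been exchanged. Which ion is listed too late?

Scanning neighbour by neighbour, only Tl3+/Pb4+ violates a trend: Pb4+ and Tl3+ share 78 electrons; the higher nuclear charge on Pb (Z=82) contracts it more, so Pb4+ < Tl3+. That makes Pb4+ the one sitting a position late relative to where it belongs.

Pb4+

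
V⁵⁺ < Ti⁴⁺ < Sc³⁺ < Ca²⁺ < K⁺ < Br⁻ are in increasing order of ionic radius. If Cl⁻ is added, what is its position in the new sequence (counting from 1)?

6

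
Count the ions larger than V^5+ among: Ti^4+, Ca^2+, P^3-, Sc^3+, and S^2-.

All of these have 18 electrons (isoelectronic). With the same electron cloud, the ion with the most protons pulls it in tightest. Nuclear charges: V^5+ (Z=23), Ti^4+ (Z=22), Sc^3+ (Z=21), Ca^2+ (Z=20), S^2- (Z=16), P^3- (Z=15). Highest Z is smallest.
Ordering all of them (including V^5+) by radius gives V^5+ < Ti^4+ < Sc^3+ < Ca^2+ < S^2- < P^3-. That's 5.

5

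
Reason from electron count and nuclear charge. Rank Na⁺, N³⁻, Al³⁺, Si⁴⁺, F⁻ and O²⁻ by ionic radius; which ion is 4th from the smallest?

F⁻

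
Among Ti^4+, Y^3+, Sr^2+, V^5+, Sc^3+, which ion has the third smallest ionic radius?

Tabulating Z and e⁻: V^5+: 18 e⁻, Z=23, Ti^4+: 18 e⁻, Z=22, Sc^3+: 18 e⁻, Z=21, Y^3+: 36 e⁻, Z=39, Sr^2+: 36 e⁻, Z=38. V^5+ < Ti^4+ (isoelectronic, higher Z=23 is smaller); Ti^4+ < Sc^3+ (isoelectronic, higher Z=22 is smaller); Sc^3+ < Y^3+ (same group, 1 shell fewer); Y^3+ < Sr^2+ (isoelectronic, higher Z=39 is smaller).
Ordering: V^5+ < Ti^4+ < Sc^3+ < Y^3+ < Sr^2+. The third smallest is Sc^3+.

Sc^3+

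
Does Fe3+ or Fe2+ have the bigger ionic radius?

Fe2+

For a single element, ionic radius drops as positive charge rises — Fe3+ < Fe2+.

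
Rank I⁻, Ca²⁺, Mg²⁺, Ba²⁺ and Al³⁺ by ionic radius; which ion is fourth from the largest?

Work out protons and electrons: Al³⁺ (Z=13, 10 e⁻), Mg²⁺ (Z=12, 10 e⁻), Ca²⁺ (Z=20, 18 e⁻), Ba²⁺ (Z=56, 54 e⁻), I⁻ (Z=53, 54 e⁻). Al³⁺ < Mg²⁺ (both 10 e⁻, Z=13>12); Mg²⁺ < Ca²⁺ (same group, period 3 vs 4); Ca²⁺ < Ba²⁺ (same group, period 4 vs 6); Ba²⁺ < I⁻ (both 54 e⁻, Z=56>53).
Full ascending order: Al³⁺ < Mg²⁺ < Ca²⁺ < Ba²⁺ < I⁻. Counting from the largest, position 4 is Mg²⁺.

Mg²⁺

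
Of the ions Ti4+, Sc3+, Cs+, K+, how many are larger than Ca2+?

Work out protons and electrons: Ti4+ (Z=22, 18 e⁻), Sc3+ (Z=21, 18 e⁻), Ca2+ (Z=20, 18 e⁻), K+ (Z=19, 18 e⁻), Cs+ (Z=55, 54 e⁻). Ti4+ < Sc3+ (isoelectronic, higher Z=22 is smaller); Sc3+ < Ca2+ (isoelectronic, higher Z=21 is smaller); Ca2+ < K+ (isoelectronic, higher Z=20 is smaller); K+ < Cs+ (same group, period 4 vs 6).
Overall: Ti4+ < Sc3+ < Ca2+ < K+ < Cs+. Ca2+ has 2 below it and 2 above. So 2 are larger.

2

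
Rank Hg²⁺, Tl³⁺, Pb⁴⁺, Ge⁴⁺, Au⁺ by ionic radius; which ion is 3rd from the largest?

Tl³⁺

First list Z and electron count for each: Ge⁴⁺ (Z=32, 28 e⁻), Pb⁴⁺ (Z=82, 78 e⁻), Tl³⁺ (Z=81, 78 e⁻), Hg²⁺ (Z=80, 78 e⁻), Au⁺ (Z=79, 78 e⁻). Ge⁴⁺ < Pb⁴⁺ (same group, period 4 vs 6); Pb⁴⁺ < Tl³⁺ (both 78 e⁻, Z=82>81); Tl³⁺ < Hg²⁺ (isoelectronic, higher Z=81 is smaller); Hg²⁺ < Au⁺ (both 78 e⁻, Z=80>79).
That gives Ge⁴⁺ < Pb⁴⁺ < Tl³⁺ < Hg²⁺ < Au⁺. From the largest end, number 3 is Tl³⁺.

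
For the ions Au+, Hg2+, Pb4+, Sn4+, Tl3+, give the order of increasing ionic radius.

Electron counts and nuclear charges: Sn4+ has 46 e⁻ (Z=50), Pb4+ has 78 e⁻ (Z=82), Tl3+ has 78 e⁻ (Z=81), Hg2+ has 78 e⁻ (Z=80), Au+ has 78 e⁻ (Z=79). Sn4+ < Pb4+ (same group, 1 shell fewer); Pb4+ < Tl3+ (both 78 e⁻, Z=82>81); Tl3+ < Hg2+ (both 78 e⁻, Z=81>80); Hg2+ < Au+ (isoelectronic, higher Z=80 is smaller).

Sn4+ < Pb4+ < Tl3+ < Hg2+ < Au+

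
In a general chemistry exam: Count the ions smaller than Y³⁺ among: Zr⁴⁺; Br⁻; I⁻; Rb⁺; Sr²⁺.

1

Work out protons and electrons: Zr⁴⁺ (Z=40, 36 e⁻), Y³⁺ (Z=39, 36 e⁻), Sr²⁺ (Z=38, 36 e⁻), Rb⁺ (Z=37, 36 e⁻), Br⁻ (Z=35, 36 e⁻), I⁻ (Z=53, 54 e⁻). Zr⁴⁺ < Y³⁺ (isoelectronic, higher Z=40 is smaller); Y³⁺ < Sr²⁺ (isoelectronic, higher Z=39 is smaller); Sr²⁺ < Rb⁺ (isoelectronic, higher Z=38 is smaller); Rb⁺ < Br⁻ (both 36 e⁻, Z=37>35); Br⁻ < I⁻ (same group, period 4 vs 5).
Ordering all of them (including Y³⁺) by radius gives Zr⁴⁺ < Y³⁺ < Sr²⁺ < Rb⁺ < Br⁻ < I⁻. That's 1.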